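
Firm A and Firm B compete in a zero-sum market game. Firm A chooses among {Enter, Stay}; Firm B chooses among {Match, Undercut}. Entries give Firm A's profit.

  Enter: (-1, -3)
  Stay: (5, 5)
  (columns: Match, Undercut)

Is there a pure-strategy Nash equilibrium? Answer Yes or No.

Row minima: Enter → -3, Stay → 5; maximin = 5.
Column maxima: Match → 5, Undercut → 5; minimax = 5.
maximin = minimax = 5, so a saddle point exists.

Yes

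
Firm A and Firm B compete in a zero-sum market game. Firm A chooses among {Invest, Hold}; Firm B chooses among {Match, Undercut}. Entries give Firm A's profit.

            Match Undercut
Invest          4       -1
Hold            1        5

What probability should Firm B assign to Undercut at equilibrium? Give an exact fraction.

Row minima: Invest → -1, Hold → 1; maximin = 1.
Column maxima: Match → 4, Undercut → 5; minimax = 4.
1 ≠ 4, so there is no saddle point; optimal play is mixed.
Let Firm A play Invest with probability p. Expected payoff against Match: 4p + 1(1−p) = 3p + 1; against Undercut: (-1)p + 5(1−p) = −6p + 5.
Setting these equal: 3p + 1 = −6p + 5 ⇒ 9p = 4 ⇒ p = 4/9, and the value is (3)·(4/9) + 1 = 7/3.
For Firm B: with q = P(Match), equating Invest's and Hold's payoffs gives 5q − 1 = −4q + 5 ⇒ q = 2/3.

1/3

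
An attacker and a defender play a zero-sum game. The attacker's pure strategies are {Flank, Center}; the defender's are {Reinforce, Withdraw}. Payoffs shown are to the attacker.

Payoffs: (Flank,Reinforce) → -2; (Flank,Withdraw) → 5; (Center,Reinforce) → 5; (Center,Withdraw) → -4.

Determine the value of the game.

17/16

Row minima: Flank → -2, Center → -4; maximin = -2.
Column maxima: Reinforce → 5, Withdraw → 5; minimax = 5.
-2 ≠ 5, so there is no saddle point; optimal play is mixed.
Let the attacker play Flank with probability p. Expected payoff against Reinforce: (-2)p + 5(1−p) = −7p + 5; against Withdraw: 5p + (-4)(1−p) = 9p − 4.
Setting these equal: −7p + 5 = 9p − 4 ⇒ −16p = -9 ⇒ p = 9/16, and the value is (-7)·(9/16) + 5 = 17/16.
For the defender: with q = P(Reinforce), equating Flank's and Center's payoffs gives −7q + 5 = 9q − 4 ⇒ q = 9/16.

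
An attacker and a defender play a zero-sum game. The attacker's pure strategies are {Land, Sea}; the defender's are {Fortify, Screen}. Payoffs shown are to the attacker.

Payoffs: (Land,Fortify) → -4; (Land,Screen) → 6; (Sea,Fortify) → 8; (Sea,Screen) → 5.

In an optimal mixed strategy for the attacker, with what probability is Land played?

3/13

Row minima: Land → -4, Sea → 5; maximin = 5.
Column maxima: Fortify → 8, Screen → 6; minimax = 6.
5 ≠ 6, so there is no saddle point; optimal play is mixed.
Let the attacker play Land with probability p. Expected payoff against Fortify: (-4)p + 8(1−p) = −12p + 8; against Screen: 6p + 5(1−p) = p + 5.
Setting these equal: −12p + 8 = p + 5 ⇒ −13p = -3 ⇒ p = 3/13, and the value is (-12)·(3/13) + 8 = 68/13.
For the defender: with q = P(Fortify), equating Land's and Sea's payoffs gives −10q + 6 = 3q + 5 ⇒ q = 1/13.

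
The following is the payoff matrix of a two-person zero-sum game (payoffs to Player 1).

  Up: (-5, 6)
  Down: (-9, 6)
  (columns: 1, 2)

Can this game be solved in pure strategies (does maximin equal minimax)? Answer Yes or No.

Yes

Row minima: Up → -5, Down → -9; maximin = -5.
Column maxima: 1 → -5, 2 → 6; minimax = -5.
maximin = minimax = -5, so a saddle point exists.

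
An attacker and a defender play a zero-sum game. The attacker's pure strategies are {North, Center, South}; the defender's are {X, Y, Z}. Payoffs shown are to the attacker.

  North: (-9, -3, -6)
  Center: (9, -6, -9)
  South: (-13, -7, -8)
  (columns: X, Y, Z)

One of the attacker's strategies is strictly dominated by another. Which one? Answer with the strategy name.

North gives a strictly higher payoff than South against every column: -9 > -13, -3 > -7, -6 > -8.
So South is strictly dominated and the attacker never plays it.

South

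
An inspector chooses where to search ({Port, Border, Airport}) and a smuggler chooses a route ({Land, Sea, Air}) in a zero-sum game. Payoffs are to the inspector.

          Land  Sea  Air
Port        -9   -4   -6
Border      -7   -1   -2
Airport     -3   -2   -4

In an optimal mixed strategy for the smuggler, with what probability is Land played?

1/3

Row minima: Port → -9, Border → -7, Airport → -4; maximin = -4.
Column maxima: Land → -3, Sea → -1, Air → -2; minimax = -3.
-4 ≠ -3, so there is no saddle point; optimal play is mixed.
Port is strictly dominated by Border, so the inspector never plays it.
Sea is strictly dominated by Land (it gives the inspector strictly more in every row), so the smuggler never plays it.
On the remaining 2×2 (Border, Airport vs Land, Air):
Let the inspector play Border with probability p. Expected payoff against Land: (-7)p + (-3)(1−p) = −4p − 3; against Air: (-2)p + (-4)(1−p) = 2p − 4.
Setting these equal: −4p − 3 = 2p − 4 ⇒ −6p = -1 ⇒ p = 1/6, and the value is (-4)·(1/6) − 3 = -11/3.
For the smuggler: with q = P(Land), equating Border's and Airport's payoffs gives −5q − 2 = q − 4 ⇒ q = 1/3.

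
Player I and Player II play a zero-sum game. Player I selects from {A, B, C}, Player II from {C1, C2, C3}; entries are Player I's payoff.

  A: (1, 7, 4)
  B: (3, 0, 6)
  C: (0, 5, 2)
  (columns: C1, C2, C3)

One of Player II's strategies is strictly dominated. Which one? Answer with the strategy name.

C1 holds Player I's payoff strictly below C3 in every row: 1 < 4, 3 < 6, 0 < 2.
So C3 is strictly dominated for Player II.

C3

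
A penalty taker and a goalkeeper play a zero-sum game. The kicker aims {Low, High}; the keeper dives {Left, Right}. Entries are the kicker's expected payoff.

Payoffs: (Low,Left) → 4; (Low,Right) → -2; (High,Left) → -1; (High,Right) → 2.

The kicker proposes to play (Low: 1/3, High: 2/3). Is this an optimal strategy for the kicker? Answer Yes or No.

Against Left this mix gives (1/3)·4 + (2/3)·(-1) = 2/3.
Against Right this mix gives (1/3)·(-2) + (2/3)·2 = 2/3.
All of the keeper's active replies (Left, Right) yield 2/3, and no column does worse for the kicker. The mix makes the keeper indifferent and guarantees 2/3, so it is optimal.

Yes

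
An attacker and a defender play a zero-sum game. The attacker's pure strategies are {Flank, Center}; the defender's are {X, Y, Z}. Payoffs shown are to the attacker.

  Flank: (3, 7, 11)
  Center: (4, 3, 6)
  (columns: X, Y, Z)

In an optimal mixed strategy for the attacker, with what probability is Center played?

Row minima: Flank → 3, Center → 3; maximin = 3.
Column maxima: X → 4, Y → 7, Z → 11; minimax = 4.
3 ≠ 4, so there is no saddle point; optimal play is mixed.
Z is strictly dominated by X (it gives the attacker strictly more in every row), so the defender never plays it.
On the remaining 2×2 (Flank, Center vs X, Y):
Let the attacker play Flank with probability p. Expected payoff against X: 3p + 4(1−p) = −p + 4; against Y: 7p + 3(1−p) = 4p + 3.
Setting these equal: −p + 4 = 4p + 3 ⇒ −5p = -1 ⇒ p = 1/5, and the value is (-1)·(1/5) + 4 = 19/5.
For the defender: with q = P(X), equating Flank's and Center's payoffs gives −4q + 7 = q + 3 ⇒ q = 4/5.

4/5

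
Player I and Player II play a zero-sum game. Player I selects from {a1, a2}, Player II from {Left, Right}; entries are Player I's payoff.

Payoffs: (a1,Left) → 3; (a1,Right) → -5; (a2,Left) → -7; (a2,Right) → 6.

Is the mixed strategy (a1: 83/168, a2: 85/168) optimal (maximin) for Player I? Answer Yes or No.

No

Against Left this mix gives (83/168)·3 + (85/168)·(-7) = -173/84.
Against Right this mix gives (83/168)·(-5) + (85/168)·6 = 95/168.
Player II will play Left, holding Player I to -173/84. Shifting weight toward the row that does better against Left would raise this floor (the equalizing mix achieves -17/21 against both Left and Right), so the proposed strategy is not optimal.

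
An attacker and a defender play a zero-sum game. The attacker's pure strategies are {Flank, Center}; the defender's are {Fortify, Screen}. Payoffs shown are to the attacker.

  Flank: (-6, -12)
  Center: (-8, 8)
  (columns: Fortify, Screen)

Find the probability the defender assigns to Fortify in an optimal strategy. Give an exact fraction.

10/11

Row minima: Flank → -12, Center → -8; maximin = -8.
Column maxima: Fortify → -6, Screen → 8; minimax = -6.
-8 ≠ -6, so there is no saddle point; optimal play is mixed.
Let the attacker play Flank with probability p. Expected payoff against Fortify: (-6)p + (-8)(1−p) = 2p − 8; against Screen: (-12)p + 8(1−p) = −20p + 8.
Setting these equal: 2p − 8 = −20p + 8 ⇒ 22p = 16 ⇒ p = 8/11, and the value is (2)·(8/11) − 8 = -72/11.
For the defender: with q = P(Fortify), equating Flank's and Center's payoffs gives 6q − 12 = −16q + 8 ⇒ q = 10/11.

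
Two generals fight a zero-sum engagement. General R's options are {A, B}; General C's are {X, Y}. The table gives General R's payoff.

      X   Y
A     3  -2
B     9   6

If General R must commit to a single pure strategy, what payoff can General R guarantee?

Row minima: A → -2, B → 6.
The best of these is 6.

6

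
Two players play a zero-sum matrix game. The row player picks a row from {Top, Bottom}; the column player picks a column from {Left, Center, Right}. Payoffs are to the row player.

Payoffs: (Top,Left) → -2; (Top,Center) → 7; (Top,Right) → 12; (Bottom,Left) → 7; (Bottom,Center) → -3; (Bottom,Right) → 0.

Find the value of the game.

Row minima: Top → -2, Bottom → -3; maximin = -2.
Column maxima: Left → 7, Center → 7, Right → 12; minimax = 7.
-2 ≠ 7, so there is no saddle point; optimal play is mixed.
Right is strictly dominated by Center (it gives the row player strictly more in every row), so the column player never plays it.
On the remaining 2×2 (Top, Bottom vs Left, Center):
Let the row player play Top with probability p. Expected payoff against Left: (-2)p + 7(1−p) = −9p + 7; against Center: 7p + (-3)(1−p) = 10p − 3.
Setting these equal: −9p + 7 = 10p − 3 ⇒ −19p = -10 ⇒ p = 10/19, and the value is (-9)·(10/19) + 7 = 43/19.
For the column player: with q = P(Left), equating Top's and Bottom's payoffs gives −9q + 7 = 10q − 3 ⇒ q = 10/19.

43/19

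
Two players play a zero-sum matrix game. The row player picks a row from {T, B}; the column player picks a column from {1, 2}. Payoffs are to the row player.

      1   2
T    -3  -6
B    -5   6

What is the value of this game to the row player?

Row minima: T → -6, B → -5; maximin = -5.
Column maxima: 1 → -3, 2 → 6; minimax = -3.
-5 ≠ -3, so there is no saddle point; optimal play is mixed.
Let the row player play T with probability p. Expected payoff against 1: (-3)p + (-5)(1−p) = 2p − 5; against 2: (-6)p + 6(1−p) = −12p + 6.
Setting these equal: 2p − 5 = −12p + 6 ⇒ 14p = 11 ⇒ p = 11/14, and the value is (2)·(11/14) − 5 = -24/7.
For the column player: with q = P(1), equating T's and B's payoffs gives 3q − 6 = −11q + 6 ⇒ q = 6/7.

-24/7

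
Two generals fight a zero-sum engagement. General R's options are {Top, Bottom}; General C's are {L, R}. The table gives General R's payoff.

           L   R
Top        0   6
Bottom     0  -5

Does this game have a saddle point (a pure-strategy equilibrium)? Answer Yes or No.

Yes

Row minima: Top → 0, Bottom → -5; maximin = 0.
Column maxima: L → 0, R → 6; minimax = 0.
maximin = minimax = 0, so a saddle point exists.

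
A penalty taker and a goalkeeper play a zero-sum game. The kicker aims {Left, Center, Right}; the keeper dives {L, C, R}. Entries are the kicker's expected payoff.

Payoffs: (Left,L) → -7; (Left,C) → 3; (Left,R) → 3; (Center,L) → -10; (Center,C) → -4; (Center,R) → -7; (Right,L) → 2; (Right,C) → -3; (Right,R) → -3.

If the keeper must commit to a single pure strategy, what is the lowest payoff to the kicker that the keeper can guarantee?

2

Column maxima: L → 2, C → 3, R → 3.
The smallest of these is 2.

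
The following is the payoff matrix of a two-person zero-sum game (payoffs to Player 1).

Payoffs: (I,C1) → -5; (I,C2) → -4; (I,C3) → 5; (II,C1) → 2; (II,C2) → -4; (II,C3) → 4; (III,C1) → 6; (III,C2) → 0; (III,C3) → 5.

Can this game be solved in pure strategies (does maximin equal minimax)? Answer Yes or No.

Row minima: I → -5, II → -4, III → 0; maximin = 0.
Column maxima: C1 → 6, C2 → 0, C3 → 5; minimax = 0.
maximin = minimax = 0, so a saddle point exists.

Yes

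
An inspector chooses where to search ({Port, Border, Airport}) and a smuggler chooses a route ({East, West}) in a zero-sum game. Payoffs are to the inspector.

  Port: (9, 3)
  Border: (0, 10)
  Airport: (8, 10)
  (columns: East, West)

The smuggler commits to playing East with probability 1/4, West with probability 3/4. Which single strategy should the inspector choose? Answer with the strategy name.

Airport

Expected payoff of Port: (1/4)·9 + (3/4)·3 = 9/2.
Expected payoff of Border: (1/4)·0 + (3/4)·10 = 15/2.
Expected payoff of Airport: (1/4)·8 + (3/4)·10 = 19/2.
The largest is 19/2, so the inspector's best response is Airport.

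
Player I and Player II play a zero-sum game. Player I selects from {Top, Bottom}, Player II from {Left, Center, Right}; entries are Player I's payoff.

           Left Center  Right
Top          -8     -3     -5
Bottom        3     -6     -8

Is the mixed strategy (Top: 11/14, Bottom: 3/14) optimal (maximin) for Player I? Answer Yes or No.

Yes

Against Left this mix gives (11/14)·(-8) + (3/14)·3 = -79/14.
Against Center this mix gives (11/14)·(-3) + (3/14)·(-6) = -51/14.
Against Right this mix gives (11/14)·(-5) + (3/14)·(-8) = -79/14.
All of Player II's active replies (Left, Right) yield -79/14, and no column does worse for Player I. The mix makes Player II indifferent and guarantees -79/14, so it is optimal.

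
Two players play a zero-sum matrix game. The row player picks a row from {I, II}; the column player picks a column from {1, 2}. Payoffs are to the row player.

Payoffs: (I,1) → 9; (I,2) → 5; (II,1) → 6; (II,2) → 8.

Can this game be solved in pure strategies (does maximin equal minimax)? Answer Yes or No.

Row minima: I → 5, II → 6; maximin = 6.
Column maxima: 1 → 9, 2 → 8; minimax = 8.
6 ≠ 8, so no pure-strategy equilibrium exists.

No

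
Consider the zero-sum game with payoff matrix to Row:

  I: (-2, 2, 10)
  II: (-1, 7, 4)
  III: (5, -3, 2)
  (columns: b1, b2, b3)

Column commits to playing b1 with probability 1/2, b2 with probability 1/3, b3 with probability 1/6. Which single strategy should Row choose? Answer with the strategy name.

Expected payoff of I: (1/2)·(-2) + (1/3)·2 + (1/6)·10 = 4/3.
Expected payoff of II: (1/2)·(-1) + (1/3)·7 + (1/6)·4 = 5/2.
Expected payoff of III: (1/2)·5 + (1/3)·(-3) + (1/6)·2 = 11/6.
The largest is 5/2, so Row's best response is II.

II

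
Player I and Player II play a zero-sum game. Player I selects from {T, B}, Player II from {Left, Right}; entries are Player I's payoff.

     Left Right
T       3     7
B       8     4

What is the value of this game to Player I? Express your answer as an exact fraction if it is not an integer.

11/2

Row minima: T → 3, B → 4; maximin = 4.
Column maxima: Left → 8, Right → 7; minimax = 7.
4 ≠ 7, so there is no saddle point; optimal play is mixed.
Let Player I play T with probability p. Expected payoff against Left: 3p + 8(1−p) = −5p + 8; against Right: 7p + 4(1−p) = 3p + 4.
Setting these equal: −5p + 8 = 3p + 4 ⇒ −8p = -4 ⇒ p = 1/2, and the value is (-5)·(1/2) + 8 = 11/2.
For Player II: with q = P(Left), equating T's and B's payoffs gives −4q + 7 = 4q + 4 ⇒ q = 3/8.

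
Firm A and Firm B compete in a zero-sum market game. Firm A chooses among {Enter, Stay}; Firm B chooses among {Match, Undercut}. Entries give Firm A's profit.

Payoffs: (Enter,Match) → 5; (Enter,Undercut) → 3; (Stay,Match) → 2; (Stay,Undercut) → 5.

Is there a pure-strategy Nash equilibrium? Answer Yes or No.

Row minima: Enter → 3, Stay → 2; maximin = 3.
Column maxima: Match → 5, Undercut → 5; minimax = 5.
3 ≠ 5, so no pure-strategy equilibrium exists.

No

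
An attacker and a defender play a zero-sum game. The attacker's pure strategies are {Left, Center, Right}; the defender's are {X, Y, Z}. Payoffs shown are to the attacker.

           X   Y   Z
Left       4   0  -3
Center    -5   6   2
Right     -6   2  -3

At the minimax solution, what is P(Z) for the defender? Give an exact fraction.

Row minima: Left → -3, Center → -5, Right → -6; maximin = -3.
Column maxima: X → 4, Y → 6, Z → 2; minimax = 2.
-3 ≠ 2, so there is no saddle point; optimal play is mixed.
Right is strictly dominated by Center, so the attacker never plays it.
Y is strictly dominated by Z (it gives the attacker strictly more in every row), so the defender never plays it.
On the remaining 2×2 (Left, Center vs X, Z):
Let the attacker play Left with probability p. Expected payoff against X: 4p + (-5)(1−p) = 9p − 5; against Z: (-3)p + 2(1−p) = −5p + 2.
Setting these equal: 9p − 5 = −5p + 2 ⇒ 14p = 7 ⇒ p = 1/2, and the value is (9)·(1/2) − 5 = -1/2.
For the defender: with q = P(X), equating Left's and Center's payoffs gives 7q − 3 = −7q + 2 ⇒ q = 5/14.

9/14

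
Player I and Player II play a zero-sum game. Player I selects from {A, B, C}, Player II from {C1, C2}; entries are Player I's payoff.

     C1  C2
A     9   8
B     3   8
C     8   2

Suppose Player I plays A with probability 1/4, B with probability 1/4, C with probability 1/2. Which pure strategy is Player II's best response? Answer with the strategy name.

If Player II plays C1, Player I's expected payoff is (1/4)·9 + (1/4)·3 + (1/2)·8 = 7.
If Player II plays C2, Player I's expected payoff is (1/4)·8 + (1/4)·8 + (1/2)·2 = 5.
Player II minimizes Player I's payoff; the smallest is 5, so the best response is C2.

C2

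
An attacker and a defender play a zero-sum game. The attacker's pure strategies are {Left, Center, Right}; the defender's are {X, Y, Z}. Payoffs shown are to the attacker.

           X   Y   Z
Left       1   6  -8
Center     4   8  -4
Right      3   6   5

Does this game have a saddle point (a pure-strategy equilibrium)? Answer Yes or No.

Row minima: Left → -8, Center → -4, Right → 3; maximin = 3.
Column maxima: X → 4, Y → 8, Z → 5; minimax = 4.
3 ≠ 4, so no pure-strategy equilibrium exists.

No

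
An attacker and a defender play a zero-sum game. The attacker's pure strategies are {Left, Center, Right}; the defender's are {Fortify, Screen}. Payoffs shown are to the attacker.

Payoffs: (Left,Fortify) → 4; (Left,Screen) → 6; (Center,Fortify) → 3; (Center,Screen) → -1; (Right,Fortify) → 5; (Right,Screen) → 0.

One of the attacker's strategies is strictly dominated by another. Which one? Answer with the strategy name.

Left gives a strictly higher payoff than Center against every column: 4 > 3, 6 > -1.
So Center is strictly dominated and the attacker never plays it.

Center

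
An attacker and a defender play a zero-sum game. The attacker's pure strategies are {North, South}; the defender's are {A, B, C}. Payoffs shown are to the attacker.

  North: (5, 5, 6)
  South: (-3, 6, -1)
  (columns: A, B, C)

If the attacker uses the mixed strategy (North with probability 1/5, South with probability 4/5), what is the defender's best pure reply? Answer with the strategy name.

If the defender plays A, the attacker's expected payoff is (1/5)·5 + (4/5)·(-3) = -7/5.
If the defender plays B, the attacker's expected payoff is (1/5)·5 + (4/5)·6 = 29/5.
If the defender plays C, the attacker's expected payoff is (1/5)·6 + (4/5)·(-1) = 2/5.
The defender minimizes the attacker's payoff; the smallest is -7/5, so the best response is A.

A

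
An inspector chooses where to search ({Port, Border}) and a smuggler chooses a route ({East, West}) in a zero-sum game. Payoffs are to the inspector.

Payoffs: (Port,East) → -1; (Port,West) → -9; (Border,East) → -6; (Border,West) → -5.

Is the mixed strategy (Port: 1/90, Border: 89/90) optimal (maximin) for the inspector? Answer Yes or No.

No

Against East this mix gives (1/90)·(-1) + (89/90)·(-6) = -107/18.
Against West this mix gives (1/90)·(-9) + (89/90)·(-5) = -227/45.
The smuggler will play East, holding the inspector to -107/18. Shifting weight toward the row that does better against East would raise this floor (the equalizing mix achieves -49/9 against both East and West), so the proposed strategy is not optimal.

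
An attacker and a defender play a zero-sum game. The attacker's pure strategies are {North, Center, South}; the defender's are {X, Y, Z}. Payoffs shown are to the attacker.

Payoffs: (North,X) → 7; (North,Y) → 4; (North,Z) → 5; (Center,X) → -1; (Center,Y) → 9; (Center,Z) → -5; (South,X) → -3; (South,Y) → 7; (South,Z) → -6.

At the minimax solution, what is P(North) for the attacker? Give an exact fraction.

Row minima: North → 4, Center → -5, South → -6; maximin = 4.
Column maxima: X → 7, Y → 9, Z → 5; minimax = 5.
4 ≠ 5, so there is no saddle point; optimal play is mixed.
South is strictly dominated by Center, so the attacker never plays it.
X is strictly dominated by Z (it gives the attacker strictly more in every row), so the defender never plays it.
On the remaining 2×2 (North, Center vs Y, Z):
Let the attacker play North with probability p. Expected payoff against Y: 4p + 9(1−p) = −5p + 9; against Z: 5p + (-5)(1−p) = 10p − 5.
Setting these equal: −5p + 9 = 10p − 5 ⇒ −15p = -14 ⇒ p = 14/15, and the value is (-5)·(14/15) + 9 = 13/3.
For the defender: with q = P(Y), equating North's and Center's payoffs gives −q + 5 = 14q − 5 ⇒ q = 2/3.

14/15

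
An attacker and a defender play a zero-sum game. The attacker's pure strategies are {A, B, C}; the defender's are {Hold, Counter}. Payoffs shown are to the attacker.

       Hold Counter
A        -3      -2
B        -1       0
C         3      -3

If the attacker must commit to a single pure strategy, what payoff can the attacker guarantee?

-1

Row minima: A → -3, B → -1, C → -3.
The best of these is -1.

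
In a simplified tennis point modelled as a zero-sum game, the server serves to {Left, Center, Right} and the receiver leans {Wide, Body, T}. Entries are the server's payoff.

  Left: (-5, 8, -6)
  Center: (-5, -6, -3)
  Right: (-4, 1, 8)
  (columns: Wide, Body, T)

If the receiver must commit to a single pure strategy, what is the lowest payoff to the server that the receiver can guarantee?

Column maxima: Wide → -4, Body → 8, T → 8.
The smallest of these is -4.

-4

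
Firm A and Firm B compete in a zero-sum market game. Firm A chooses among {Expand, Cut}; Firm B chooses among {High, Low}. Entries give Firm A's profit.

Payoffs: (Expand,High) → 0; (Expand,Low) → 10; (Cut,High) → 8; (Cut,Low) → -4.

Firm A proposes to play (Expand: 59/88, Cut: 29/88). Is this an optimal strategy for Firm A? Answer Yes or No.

No

Against High this mix gives (59/88)·0 + (29/88)·8 = 29/11.
Against Low this mix gives (59/88)·10 + (29/88)·(-4) = 237/44.
Firm B will play High, holding Firm A to 29/11. Shifting weight toward the row that does better against High would raise this floor (the equalizing mix achieves 40/11 against both High and Low), so the proposed strategy is not optimal.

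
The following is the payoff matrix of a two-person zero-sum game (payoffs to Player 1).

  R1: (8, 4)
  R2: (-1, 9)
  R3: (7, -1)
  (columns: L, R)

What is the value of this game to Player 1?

38/7

Row minima: R1 → 4, R2 → -1, R3 → -1; maximin = 4.
Column maxima: L → 8, R → 9; minimax = 8.
4 ≠ 8, so there is no saddle point; optimal play is mixed.
R3 is strictly dominated by R1, so Player 1 never plays it.
On the remaining 2×2 (R1, R2 vs L, R):
Let Player 1 play R1 with probability p. Expected payoff against L: 8p + (-1)(1−p) = 9p − 1; against R: 4p + 9(1−p) = −5p + 9.
Setting these equal: 9p − 1 = −5p + 9 ⇒ 14p = 10 ⇒ p = 5/7, and the value is (9)·(5/7) − 1 = 38/7.
For Player 2: with q = P(L), equating R1's and R2's payoffs gives 4q + 4 = −10q + 9 ⇒ q = 5/14.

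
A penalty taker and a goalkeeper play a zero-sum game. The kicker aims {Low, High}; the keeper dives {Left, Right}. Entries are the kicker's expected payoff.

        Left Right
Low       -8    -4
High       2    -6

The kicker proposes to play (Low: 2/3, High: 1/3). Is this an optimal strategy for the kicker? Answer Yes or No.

Yes

Against Left this mix gives (2/3)·(-8) + (1/3)·2 = -14/3.
Against Right this mix gives (2/3)·(-4) + (1/3)·(-6) = -14/3.
All of the keeper's active replies (Left, Right) yield -14/3, and no column does worse for the kicker. The mix makes the keeper indifferent and guarantees -14/3, so it is optimal.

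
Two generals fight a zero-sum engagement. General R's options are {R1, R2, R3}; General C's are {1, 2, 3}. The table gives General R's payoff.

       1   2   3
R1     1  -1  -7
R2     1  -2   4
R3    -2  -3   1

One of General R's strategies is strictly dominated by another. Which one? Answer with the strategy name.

R2 gives a strictly higher payoff than R3 against every column: 1 > -2, -2 > -3, 4 > 1.
So R3 is strictly dominated and General R never plays it.

R3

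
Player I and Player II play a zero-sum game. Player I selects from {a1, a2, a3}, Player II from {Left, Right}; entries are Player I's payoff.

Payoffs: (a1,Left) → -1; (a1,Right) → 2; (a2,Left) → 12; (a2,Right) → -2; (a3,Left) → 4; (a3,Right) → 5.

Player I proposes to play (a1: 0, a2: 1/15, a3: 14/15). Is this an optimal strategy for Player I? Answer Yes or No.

Against Left this mix gives (1/15)·12 + (14/15)·4 = 68/15.
Against Right this mix gives (1/15)·(-2) + (14/15)·5 = 68/15.
All of Player II's active replies (Left, Right) yield 68/15, and no column does worse for Player I. The mix makes Player II indifferent and guarantees 68/15, so it is optimal.

Yes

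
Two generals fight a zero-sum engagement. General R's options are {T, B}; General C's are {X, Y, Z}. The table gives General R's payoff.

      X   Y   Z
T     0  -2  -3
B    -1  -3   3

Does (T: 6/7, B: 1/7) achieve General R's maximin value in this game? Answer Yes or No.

Yes

Against X this mix gives (6/7)·0 + (1/7)·(-1) = -1/7.
Against Y this mix gives (6/7)·(-2) + (1/7)·(-3) = -15/7.
Against Z this mix gives (6/7)·(-3) + (1/7)·3 = -15/7.
All of General C's active replies (Y, Z) yield -15/7, and no column does worse for General R. The mix makes General C indifferent and guarantees -15/7, so it is optimal.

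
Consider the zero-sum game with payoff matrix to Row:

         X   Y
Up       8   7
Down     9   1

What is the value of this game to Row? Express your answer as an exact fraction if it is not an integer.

Row minima: Up → 7, Down → 1; maximin = 7.
Column maxima: X → 9, Y → 7; minimax = 7.
Since maximin = minimax = 7, there is a saddle point and the value is 7.

7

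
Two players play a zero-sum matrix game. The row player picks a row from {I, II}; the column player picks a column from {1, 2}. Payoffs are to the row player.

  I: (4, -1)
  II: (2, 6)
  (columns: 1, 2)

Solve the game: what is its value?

26/9

Row minima: I → -1, II → 2; maximin = 2.
Column maxima: 1 → 4, 2 → 6; minimax = 4.
2 ≠ 4, so there is no saddle point; optimal play is mixed.
Let the row player play I with probability p. Expected payoff against 1: 4p + 2(1−p) = 2p + 2; against 2: (-1)p + 6(1−p) = −7p + 6.
Setting these equal: 2p + 2 = −7p + 6 ⇒ 9p = 4 ⇒ p = 4/9, and the value is (2)·(4/9) + 2 = 26/9.
For the column player: with q = P(1), equating I's and II's payoffs gives 5q − 1 = −4q + 6 ⇒ q = 7/9.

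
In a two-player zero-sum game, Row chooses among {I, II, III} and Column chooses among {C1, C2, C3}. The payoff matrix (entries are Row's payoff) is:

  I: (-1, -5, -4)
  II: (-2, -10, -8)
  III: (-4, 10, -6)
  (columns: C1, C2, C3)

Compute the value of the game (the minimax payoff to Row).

Row minima: I → -5, II → -10, III → -6; maximin = -5.
Column maxima: C1 → -1, C2 → 10, C3 → -4; minimax = -4.
-5 ≠ -4, so there is no saddle point; optimal play is mixed.
II is strictly dominated by I, so Row never plays it.
C1 is strictly dominated by C3 (it gives Row strictly more in every row), so Column never plays it.
On the remaining 2×2 (I, III vs C2, C3):
Let Row play I with probability p. Expected payoff against C2: (-5)p + 10(1−p) = −15p + 10; against C3: (-4)p + (-6)(1−p) = 2p − 6.
Setting these equal: −15p + 10 = 2p − 6 ⇒ −17p = -16 ⇒ p = 16/17, and the value is (-15)·(16/17) + 10 = -70/17.
For Column: with q = P(C2), equating I's and III's payoffs gives −q − 4 = 16q − 6 ⇒ q = 2/17.

-70/17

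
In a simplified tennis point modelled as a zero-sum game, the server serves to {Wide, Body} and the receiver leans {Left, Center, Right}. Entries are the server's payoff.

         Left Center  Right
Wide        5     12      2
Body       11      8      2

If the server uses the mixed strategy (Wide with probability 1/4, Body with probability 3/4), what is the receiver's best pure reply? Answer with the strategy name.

If the receiver plays Left, the server's expected payoff is (1/4)·5 + (3/4)·11 = 19/2.
If the receiver plays Center, the server's expected payoff is (1/4)·12 + (3/4)·8 = 9.
If the receiver plays Right, the server's expected payoff is (1/4)·2 + (3/4)·2 = 2.
The receiver minimizes the server's payoff; the smallest is 2, so the best response is Right.

Right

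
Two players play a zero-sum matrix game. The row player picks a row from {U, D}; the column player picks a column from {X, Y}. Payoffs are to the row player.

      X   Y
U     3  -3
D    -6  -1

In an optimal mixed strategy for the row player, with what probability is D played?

6/11

Row minima: U → -3, D → -6; maximin = -3.
Column maxima: X → 3, Y → -1; minimax = -1.
-3 ≠ -1, so there is no saddle point; optimal play is mixed.
Let the row player play U with probability p. Expected payoff against X: 3p + (-6)(1−p) = 9p − 6; against Y: (-3)p + (-1)(1−p) = −2p − 1.
Setting these equal: 9p − 6 = −2p − 1 ⇒ 11p = 5 ⇒ p = 5/11, and the value is (9)·(5/11) − 6 = -21/11.
For the column player: with q = P(X), equating U's and D's payoffs gives 6q − 3 = −5q − 1 ⇒ q = 2/11.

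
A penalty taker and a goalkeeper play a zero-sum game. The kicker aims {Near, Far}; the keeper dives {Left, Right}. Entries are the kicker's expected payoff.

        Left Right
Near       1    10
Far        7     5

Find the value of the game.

Row minima: Near → 1, Far → 5; maximin = 5.
Column maxima: Left → 7, Right → 10; minimax = 7.
5 ≠ 7, so there is no saddle point; optimal play is mixed.
Let the kicker play Near with probability p. Expected payoff against Left: 1p + 7(1−p) = −6p + 7; against Right: 10p + 5(1−p) = 5p + 5.
Setting these equal: −6p + 7 = 5p + 5 ⇒ −11p = -2 ⇒ p = 2/11, and the value is (-6)·(2/11) + 7 = 65/11.
For the keeper: with q = P(Left), equating Near's and Far's payoffs gives −9q + 10 = 2q + 5 ⇒ q = 5/11.

65/11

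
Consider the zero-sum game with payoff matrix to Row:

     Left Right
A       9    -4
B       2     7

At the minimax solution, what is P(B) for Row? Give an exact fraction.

13/18

Row minima: A → -4, B → 2; maximin = 2.
Column maxima: Left → 9, Right → 7; minimax = 7.
2 ≠ 7, so there is no saddle point; optimal play is mixed.
Let Row play A with probability p. Expected payoff against Left: 9p + 2(1−p) = 7p + 2; against Right: (-4)p + 7(1−p) = −11p + 7.
Setting these equal: 7p + 2 = −11p + 7 ⇒ 18p = 5 ⇒ p = 5/18, and the value is (7)·(5/18) + 2 = 71/18.
For Column: with q = P(Left), equating A's and B's payoffs gives 13q − 4 = −5q + 7 ⇒ q = 11/18.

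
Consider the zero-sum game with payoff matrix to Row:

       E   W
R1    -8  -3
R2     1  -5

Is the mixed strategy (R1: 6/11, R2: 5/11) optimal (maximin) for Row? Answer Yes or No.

Yes

Against E this mix gives (6/11)·(-8) + (5/11)·1 = -43/11.
Against W this mix gives (6/11)·(-3) + (5/11)·(-5) = -43/11.
All of Column's active replies (E, W) yield -43/11, and no column does worse for Row. The mix makes Column indifferent and guarantees -43/11, so it is optimal.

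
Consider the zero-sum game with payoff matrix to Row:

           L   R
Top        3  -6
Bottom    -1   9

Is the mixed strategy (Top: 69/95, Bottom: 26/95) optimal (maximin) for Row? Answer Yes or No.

Against L this mix gives (69/95)·3 + (26/95)·(-1) = 181/95.
Against R this mix gives (69/95)·(-6) + (26/95)·9 = -36/19.
Column will play R, holding Row to -36/19. Shifting weight toward the row that does better against R would raise this floor (the equalizing mix achieves 21/19 against both R and L), so the proposed strategy is not optimal.

No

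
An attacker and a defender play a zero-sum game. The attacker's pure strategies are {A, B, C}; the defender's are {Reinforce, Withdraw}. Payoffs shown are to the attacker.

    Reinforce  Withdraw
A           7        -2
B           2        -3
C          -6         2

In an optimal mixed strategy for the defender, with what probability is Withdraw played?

Row minima: A → -2, B → -3, C → -6; maximin = -2.
Column maxima: Reinforce → 7, Withdraw → 2; minimax = 2.
-2 ≠ 2, so there is no saddle point; optimal play is mixed.
B is strictly dominated by A, so the attacker never plays it.
On the remaining 2×2 (A, C vs Reinforce, Withdraw):
Let the attacker play A with probability p. Expected payoff against Reinforce: 7p + (-6)(1−p) = 13p − 6; against Withdraw: (-2)p + 2(1−p) = −4p + 2.
Setting these equal: 13p − 6 = −4p + 2 ⇒ 17p = 8 ⇒ p = 8/17, and the value is (13)·(8/17) − 6 = 2/17.
For the defender: with q = P(Reinforce), equating A's and C's payoffs gives 9q − 2 = −8q + 2 ⇒ q = 4/17.

13/17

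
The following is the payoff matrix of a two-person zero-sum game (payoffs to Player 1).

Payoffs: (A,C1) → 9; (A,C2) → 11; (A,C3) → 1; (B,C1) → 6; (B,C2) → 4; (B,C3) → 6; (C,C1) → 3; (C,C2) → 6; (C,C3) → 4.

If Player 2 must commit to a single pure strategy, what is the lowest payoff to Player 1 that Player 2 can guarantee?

Column maxima: C1 → 9, C2 → 11, C3 → 6.
The smallest of these is 6.

6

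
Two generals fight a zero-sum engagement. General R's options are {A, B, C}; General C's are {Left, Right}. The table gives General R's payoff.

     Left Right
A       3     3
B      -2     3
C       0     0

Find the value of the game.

3

Row minima: A → 3, B → -2, C → 0; maximin = 3.
Column maxima: Left → 3, Right → 3; minimax = 3.
Since maximin = minimax = 3, there is a saddle point and the value is 3.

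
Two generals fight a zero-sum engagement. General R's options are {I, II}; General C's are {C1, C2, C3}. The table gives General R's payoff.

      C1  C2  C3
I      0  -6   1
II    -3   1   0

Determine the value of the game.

Row minima: I → -6, II → -3; maximin = -3.
Column maxima: C1 → 0, C2 → 1, C3 → 1; minimax = 0.
-3 ≠ 0, so there is no saddle point; optimal play is mixed.
C3 is strictly dominated by C1 (it gives General R strictly more in every row), so General C never plays it.
On the remaining 2×2 (I, II vs C1, C2):
Let General R play I with probability p. Expected payoff against C1: 0p + (-3)(1−p) = 3p − 3; against C2: (-6)p + 1(1−p) = −7p + 1.
Setting these equal: 3p − 3 = −7p + 1 ⇒ 10p = 4 ⇒ p = 2/5, and the value is (3)·(2/5) − 3 = -9/5.
For General C: with q = P(C1), equating I's and II's payoffs gives 6q − 6 = −4q + 1 ⇒ q = 7/10.

-9/5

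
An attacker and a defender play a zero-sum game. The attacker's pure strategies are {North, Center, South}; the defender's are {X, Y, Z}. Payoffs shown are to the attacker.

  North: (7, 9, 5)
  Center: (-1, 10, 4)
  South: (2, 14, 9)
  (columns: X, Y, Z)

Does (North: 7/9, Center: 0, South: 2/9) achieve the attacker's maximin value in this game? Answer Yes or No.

Against X this mix gives (7/9)·7 + (2/9)·2 = 53/9.
Against Y this mix gives (7/9)·9 + (2/9)·14 = 91/9.
Against Z this mix gives (7/9)·5 + (2/9)·9 = 53/9.
All of the defender's active replies (X, Z) yield 53/9, and no column does worse for the attacker. The mix makes the defender indifferent and guarantees 53/9, so it is optimal.

Yes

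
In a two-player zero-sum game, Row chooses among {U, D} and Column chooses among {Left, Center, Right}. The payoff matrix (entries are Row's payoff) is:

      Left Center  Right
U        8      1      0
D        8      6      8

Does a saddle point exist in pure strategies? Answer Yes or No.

Yes

Row minima: U → 0, D → 6; maximin = 6.
Column maxima: Left → 8, Center → 6, Right → 8; minimax = 6.
maximin = minimax = 6, so a saddle point exists.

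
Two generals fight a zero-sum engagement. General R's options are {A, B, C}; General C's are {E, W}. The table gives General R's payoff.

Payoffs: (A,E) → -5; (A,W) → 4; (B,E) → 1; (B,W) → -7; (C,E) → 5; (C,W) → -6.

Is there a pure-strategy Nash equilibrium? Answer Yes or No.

Row minima: A → -5, B → -7, C → -6; maximin = -5.
Column maxima: E → 5, W → 4; minimax = 4.
-5 ≠ 4, so no pure-strategy equilibrium exists.

No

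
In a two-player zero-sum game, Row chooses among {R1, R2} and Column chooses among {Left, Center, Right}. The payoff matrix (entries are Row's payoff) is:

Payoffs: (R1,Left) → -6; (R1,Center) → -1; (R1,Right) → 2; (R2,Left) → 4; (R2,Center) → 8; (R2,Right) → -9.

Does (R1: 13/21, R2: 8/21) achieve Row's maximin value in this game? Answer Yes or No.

Yes

Against Left this mix gives (13/21)·(-6) + (8/21)·4 = -46/21.
Against Center this mix gives (13/21)·(-1) + (8/21)·8 = 17/7.
Against Right this mix gives (13/21)·2 + (8/21)·(-9) = -46/21.
All of Column's active replies (Left, Right) yield -46/21, and no column does worse for Row. The mix makes Column indifferent and guarantees -46/21, so it is optimal.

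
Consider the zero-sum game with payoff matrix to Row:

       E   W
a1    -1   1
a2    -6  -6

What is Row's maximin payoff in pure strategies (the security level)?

Row minima: a1 → -1, a2 → -6.
The best of these is -1.

-1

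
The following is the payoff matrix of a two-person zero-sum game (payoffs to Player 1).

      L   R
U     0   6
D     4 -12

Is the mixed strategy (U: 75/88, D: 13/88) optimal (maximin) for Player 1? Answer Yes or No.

No

Against L this mix gives (75/88)·0 + (13/88)·4 = 13/22.
Against R this mix gives (75/88)·6 + (13/88)·(-12) = 147/44.
Player 2 will play L, holding Player 1 to 13/22. Shifting weight toward the row that does better against L would raise this floor (the equalizing mix achieves 12/11 against both L and R), so the proposed strategy is not optimal.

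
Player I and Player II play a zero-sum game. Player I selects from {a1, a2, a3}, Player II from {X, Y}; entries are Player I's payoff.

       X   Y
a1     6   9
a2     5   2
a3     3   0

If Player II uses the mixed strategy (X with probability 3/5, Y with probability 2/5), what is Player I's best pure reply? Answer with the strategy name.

Expected payoff of a1: (3/5)·6 + (2/5)·9 = 36/5.
Expected payoff of a2: (3/5)·5 + (2/5)·2 = 19/5.
Expected payoff of a3: (3/5)·3 + (2/5)·0 = 9/5.
The largest is 36/5, so Player I's best response is a1.

a1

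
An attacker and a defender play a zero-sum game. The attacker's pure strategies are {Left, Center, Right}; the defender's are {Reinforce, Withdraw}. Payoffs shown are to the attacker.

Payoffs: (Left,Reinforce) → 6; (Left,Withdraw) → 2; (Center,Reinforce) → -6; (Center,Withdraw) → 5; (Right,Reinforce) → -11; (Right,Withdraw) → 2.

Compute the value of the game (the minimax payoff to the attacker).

Row minima: Left → 2, Center → -6, Right → -11; maximin = 2.
Column maxima: Reinforce → 6, Withdraw → 5; minimax = 5.
2 ≠ 5, so there is no saddle point; optimal play is mixed.
Right is strictly dominated by Center, so the attacker never plays it.
On the remaining 2×2 (Left, Center vs Reinforce, Withdraw):
Let the attacker play Left with probability p. Expected payoff against Reinforce: 6p + (-6)(1−p) = 12p − 6; against Withdraw: 2p + 5(1−p) = −3p + 5.
Setting these equal: 12p − 6 = −3p + 5 ⇒ 15p = 11 ⇒ p = 11/15, and the value is (12)·(11/15) − 6 = 14/5.
For the defender: with q = P(Reinforce), equating Left's and Center's payoffs gives 4q + 2 = −11q + 5 ⇒ q = 1/5.

14/5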